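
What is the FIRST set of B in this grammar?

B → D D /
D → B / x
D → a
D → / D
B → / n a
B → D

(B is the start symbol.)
{ '/', 'a' }

To compute FIRST(B), examine every production with B on the left-hand side, reading each right-hand side left to right until a non-nullable symbol is reached.

FIRST sets of the other non-terminals involved (by the same procedure, iterated to a fixed point):
  FIRST(D) = { '/', 'a' }

From B → D D /:
  - D is a non-terminal: add FIRST(D) \ {ε} = { '/', 'a' }
    D is not nullable, so stop
From B → / n a:
  - '/' is a terminal: add '/' and stop
From B → D:
  - D is a non-terminal: add FIRST(D) \ {ε} = { '/', 'a' }
    D is not nullable, so stop

Collecting: FIRST(B) = { '/', 'a' }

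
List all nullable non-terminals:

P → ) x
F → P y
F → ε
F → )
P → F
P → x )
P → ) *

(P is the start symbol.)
ε-productions: F → ε
So F is immediately nullable.
P → F: every symbol on the right is nullable, so P is nullable too.
Every non-terminal is now nullable.
Nullable = { 'F', 'P' }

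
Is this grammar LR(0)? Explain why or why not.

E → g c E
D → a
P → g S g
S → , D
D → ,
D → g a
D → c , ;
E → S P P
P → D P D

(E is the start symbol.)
Yes, the grammar is LR(0)

A grammar is LR(0) if no state in the canonical LR(0) collection has:
  - both a shift item (dot before a terminal) and a complete item (shift-reduce conflict), or
  - two or more complete items (reduce-reduce conflict; the accept item [E' → E .] counts as a complete item here).

Augment with E' → E and build the canonical LR(0) collection (I0 = CLOSURE({[E' → . E]}), then GOTO on every symbol after a dot until no new states appear). It has 23 states:
  I0: { [E → . S P P], [E → . g c E], [E' → . E], [S → . , D] }  — shift
  I1: { [D → . ,], [D → . a], [D → . c , ;], [D → . g a], [S → , . D] }  — shift
  I2: { [E' → E .] }  — accept
  I3: { [D → . ,], [D → . a], [D → . c , ;], [D → . g a], [E → S . P P], [P → . D P D], [P → . g S g] }  — shift
  I4: { [E → g . c E] }  — shift
  I5: { [E → . S P P], [E → . g c E], [E → g c . E], [S → . , D] }  — shift
  I6: { [E → g c E .] }  — reduce
  I7: { [D → , .] }  — reduce
  I8: { [D → . ,], [D → . a], [D → . c , ;], [D → . g a], [P → . D P D], [P → . g S g], [P → D . P D] }  — shift
  I9: { [D → . ,], [D → . a], [D → . c , ;], [D → . g a], [E → S P . P], [P → . D P D], [P → . g S g] }  — shift
  I10: { [D → a .] }  — reduce
  I11: { [D → c . , ;] }  — shift
  I12: { [D → g . a], [P → g . S g], [S → . , D] }  — shift
  I13: { [P → g S . g] }  — shift
  I14: { [D → g a .] }  — reduce
  I15: { [P → g S g .] }  — reduce
  I16: { [D → c , . ;] }  — shift
  I17: { [D → c , ; .] }  — reduce
  I18: { [E → S P P .] }  — reduce
  I19: { [D → . ,], [D → . a], [D → . c , ;], [D → . g a], [P → D P . D] }  — shift
  I20: { [P → D P D .] }  — reduce
  I21: { [D → g . a] }  — shift
  I22: { [S → , D .] }  — reduce

Every state is either a pure shift/goto state or contains exactly one complete item and nothing to shift — no conflicts. The grammar is LR(0).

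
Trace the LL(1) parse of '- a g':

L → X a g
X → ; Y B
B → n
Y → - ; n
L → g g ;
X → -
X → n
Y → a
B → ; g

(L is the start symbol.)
Stack is shown with the top on the left.

Stack    Input    Action
------------------------
L $      - a g $  output L → X a g
X a g $  - a g $  output X → -
- a g $  - a g $  match '-'
a g $    a g $    match 'a'
g $      g $      match 'g'
$        $        accept

The string is accepted.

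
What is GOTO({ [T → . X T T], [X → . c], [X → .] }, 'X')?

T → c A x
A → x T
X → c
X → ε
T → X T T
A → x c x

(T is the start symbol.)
GOTO(I, 'X') = CLOSURE({ [A → αX.β] : [A → α.Xβ] ∈ I, X = 'X' })

Items with dot before 'X', with the dot advanced:
  [T → . X T T] → [T → X . T T]
Closure of the advanced items:
  [T → X . T T] has the dot before T: add [T → . c A x], [T → . X T T]
  [T → . X T T] has the dot before X: add [X → . c], [X → .]

GOTO = { [T → . X T T], [T → . c A x], [T → X . T T], [X → . c], [X → .] }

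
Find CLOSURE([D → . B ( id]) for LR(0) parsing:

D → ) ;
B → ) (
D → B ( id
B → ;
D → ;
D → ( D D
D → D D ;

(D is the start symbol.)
{ [B → . ) (], [B → . ;], [D → . B ( id] }

Start with: [D → . B ( id]
  [D → . B ( id] has the dot before B: add [B → . ) (], [B → . ;]
No further items can be added.

CLOSURE = { [B → . ) (], [B → . ;], [D → . B ( id] }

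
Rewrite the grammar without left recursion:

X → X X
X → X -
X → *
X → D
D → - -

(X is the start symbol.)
X is directly left-recursive. The standard transformation for
  A → A α₁ | ... | A α_m | β₁ | ... | β_n
is
  A  → β₁ A' | ... | β_n A'
  A' → α₁ A' | ... | α_m A' | ε

X → * becomes X → * X'
X → D becomes X → D X'
X → X X becomes X' → X X'
X → X - becomes X' → - X'
Add X' → ε

Productions for other non-terminals are unchanged:
  D → - -

Resulting grammar:
X → * X'
X → D X'
X' → X X'
X' → - X'
X' → ε
D → - -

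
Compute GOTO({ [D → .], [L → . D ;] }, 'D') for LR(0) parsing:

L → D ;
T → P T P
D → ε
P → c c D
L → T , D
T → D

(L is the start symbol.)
GOTO(I, 'D') = CLOSURE({ [A → αX.β] : [A → α.Xβ] ∈ I, X = 'D' })

Items with dot before 'D', with the dot advanced:
  [L → . D ;] → [L → D . ;]
Closure adds nothing (no advanced item has the dot before a non-terminal).

GOTO = { [L → D . ;] }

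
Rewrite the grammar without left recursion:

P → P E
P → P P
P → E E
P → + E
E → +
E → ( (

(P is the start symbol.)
P is directly left-recursive. The standard transformation for
  A → A α₁ | ... | A α_m | β₁ | ... | β_n
is
  A  → β₁ A' | ... | β_n A'
  A' → α₁ A' | ... | α_m A' | ε

P → E E becomes P → E E P'
P → + E becomes P → + E P'
P → P E becomes P' → E P'
P → P P becomes P' → P P'
Add P' → ε

Productions for other non-terminals are unchanged:
  E → +
  E → ( (

Resulting grammar:
P → E E P'
P → + E P'
P' → E P'
P' → P P'
P' → ε
E → +
E → ( (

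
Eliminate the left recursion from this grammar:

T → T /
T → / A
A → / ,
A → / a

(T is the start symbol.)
T → / A T'
T' → / T'
T' → ε
A → / ,
A → / a

T is directly left-recursive. The standard transformation for
  A → A α₁ | ... | A α_m | β₁ | ... | β_n
is
  A  → β₁ A' | ... | β_n A'
  A' → α₁ A' | ... | α_m A' | ε

T → / A becomes T → / A T'
T → T / becomes T' → / T'
Add T' → ε

Productions for other non-terminals are unchanged:
  A → / ,
  A → / a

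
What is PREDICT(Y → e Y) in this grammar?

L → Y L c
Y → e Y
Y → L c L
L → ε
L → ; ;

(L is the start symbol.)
PREDICT(Y → e Y) = (FIRST(RHS) \ {ε}) ∪ (FOLLOW(Y) if ε ∈ FIRST(RHS), i.e. RHS ⇒* ε)
FIRST(e Y) = { 'e' }
ε ∉ FIRST(e Y), so FOLLOW(Y) is not added.
PREDICT(Y → e Y) = { 'e' }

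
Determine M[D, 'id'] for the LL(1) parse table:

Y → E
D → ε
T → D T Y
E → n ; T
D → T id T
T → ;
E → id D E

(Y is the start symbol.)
To find M[D, 'id'], we find productions for D where 'id' is in the predict set (PREDICT(N → α) = (FIRST(α) \ {ε}) ∪ (FOLLOW(N) if α ⇒* ε)).

Relevant sets:
  FIRST(T) = { ';' }
  FOLLOW(D) = { ';', 'id', 'n' }

D → ε: PREDICT = { ';', 'id', 'n' }
  'id' is in predict set, so this production goes in M[D, 'id']
D → T id T: PREDICT = { ';' }

M[D, 'id'] = D → ε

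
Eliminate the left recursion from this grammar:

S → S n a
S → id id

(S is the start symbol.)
S → id id S'
S' → n a S'
S' → ε

S is directly left-recursive. The standard transformation for
  A → A α₁ | ... | A α_m | β₁ | ... | β_n
is
  A  → β₁ A' | ... | β_n A'
  A' → α₁ A' | ... | α_m A' | ε

S → id id becomes S → id id S'
S → S n a becomes S' → n a S'
Add S' → ε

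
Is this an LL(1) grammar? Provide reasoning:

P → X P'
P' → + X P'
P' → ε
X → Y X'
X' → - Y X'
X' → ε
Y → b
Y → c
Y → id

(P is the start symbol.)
Yes, the grammar is LL(1).

A grammar is LL(1) if for each non-terminal N with multiple productions, the predict sets of those productions are pairwise disjoint, where PREDICT(N → α) = (FIRST(α) \ {ε}) ∪ (FOLLOW(N) if α ⇒* ε).

Relevant sets:
  FOLLOW(P') = { $ }
  FOLLOW(X') = { $, '+' }

For P':
  PREDICT(P' → '+' X P') = { '+' }
  PREDICT(P' → ε) = { $ }
For X':
  PREDICT(X' → '-' Y X') = { '-' }
  PREDICT(X' → ε) = { $, '+' }
For Y:
  PREDICT(Y → b) = { 'b' }
  PREDICT(Y → c) = { 'c' }
  PREDICT(Y → id) = { 'id' }
P, X have a single production, so nothing to check there.

All predict sets are disjoint. The grammar IS LL(1).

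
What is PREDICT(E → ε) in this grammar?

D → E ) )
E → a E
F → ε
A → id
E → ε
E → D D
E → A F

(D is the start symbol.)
{ ')' }

PREDICT(E → ε) = (FIRST(RHS) \ {ε}) ∪ (FOLLOW(E) if ε ∈ FIRST(RHS), i.e. RHS ⇒* ε)
The right-hand side is ε (FIRST(ε) = { ε }), so the predict set is FOLLOW(E) = { ')' }
PREDICT(E → ε) = { ')' }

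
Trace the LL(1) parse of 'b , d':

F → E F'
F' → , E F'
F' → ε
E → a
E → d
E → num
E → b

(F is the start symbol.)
Stack is shown with the top on the left.

Stack     Input    Action
-------------------------
F $       b , d $  output F → E F'
E F' $    b , d $  output E → b
b F' $    b , d $  match 'b'
F' $      , d $    output F' → , E F'
, E F' $  , d $    match ','
E F' $    d $      output E → d
d F' $    d $      match 'd'
F' $      $        output F' → ε
$         $        accept

The string is accepted.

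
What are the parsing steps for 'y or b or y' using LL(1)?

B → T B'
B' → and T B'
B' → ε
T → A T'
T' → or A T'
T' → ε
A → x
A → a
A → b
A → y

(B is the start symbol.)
Stack is shown with the top on the left.

Stack         Input          Action
-----------------------------------
B $           y or b or y $  output B → T B'
T B' $        y or b or y $  output T → A T'
A T' B' $     y or b or y $  output A → y
y T' B' $     y or b or y $  match 'y'
T' B' $       or b or y $    output T' → or A T'
or A T' B' $  or b or y $    match 'or'
A T' B' $     b or y $       output A → b
b T' B' $     b or y $       match 'b'
T' B' $       or y $         output T' → or A T'
or A T' B' $  or y $         match 'or'
A T' B' $     y $            output A → y
y T' B' $     y $            match 'y'
T' B' $       $              output T' → ε
B' $          $              output B' → ε
$             $              accept

The string is accepted.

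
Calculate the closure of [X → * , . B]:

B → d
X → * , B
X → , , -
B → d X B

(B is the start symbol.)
{ [B → . d X B], [B → . d], [X → * , . B] }

To compute CLOSURE, for each item [A → α.Bβ] where B is a non-terminal, add [B → .γ] for all productions B → γ; repeat for the newly added items until nothing changes.

Start with: [X → * , . B]
  [X → * , . B] has the dot before B: add [B → . d], [B → . d X B]
No further items can be added.

CLOSURE = { [B → . d X B], [B → . d], [X → * , . B] }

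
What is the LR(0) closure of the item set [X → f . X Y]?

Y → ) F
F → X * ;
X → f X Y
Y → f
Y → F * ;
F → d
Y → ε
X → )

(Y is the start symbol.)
{ [X → . )], [X → . f X Y], [X → f . X Y] }

Start with: [X → f . X Y]
  [X → f . X Y] has the dot before X: add [X → . f X Y], [X → . )]
No further items can be added.

CLOSURE = { [X → . )], [X → . f X Y], [X → f . X Y] }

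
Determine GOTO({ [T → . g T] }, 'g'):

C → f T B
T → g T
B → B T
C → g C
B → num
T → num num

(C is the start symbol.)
GOTO(I, 'g') = CLOSURE({ [A → αX.β] : [A → α.Xβ] ∈ I, X = 'g' })

Items with dot before 'g', with the dot advanced:
  [T → . g T] → [T → g . T]
Closure of the advanced items:
  [T → g . T] has the dot before T: add [T → . g T], [T → . num num]

GOTO = { [T → . g T], [T → . num num], [T → g . T] }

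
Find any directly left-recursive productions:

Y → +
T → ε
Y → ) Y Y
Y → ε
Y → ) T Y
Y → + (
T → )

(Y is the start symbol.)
No direct left recursion

Y → +: starts with '+'
T → ε: starts with ε
Y → ) Y Y: starts with ')'
Y → ε: starts with ε
Y → ) T Y: starts with ')'
Y → + (: starts with '+'
T → ): starts with ')'

No direct left recursion found.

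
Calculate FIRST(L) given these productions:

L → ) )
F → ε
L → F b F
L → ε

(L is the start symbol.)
To compute FIRST(L), examine every production with L on the left-hand side, reading each right-hand side left to right until a non-nullable symbol is reached.

FIRST sets of the other non-terminals involved (by the same procedure, iterated to a fixed point):
  FIRST(F) = { ε }

From L → ) ):
  - ')' is a terminal: add ')' and stop
From L → F b F:
  - F is a non-terminal: add FIRST(F) \ {ε} = { }
    F is nullable, so continue to the next symbol
  - b is a terminal: add 'b' and stop
From L → ε:
  - ε-production, so ε ∈ FIRST(L)

Collecting: FIRST(L) = { ')', 'b', ε }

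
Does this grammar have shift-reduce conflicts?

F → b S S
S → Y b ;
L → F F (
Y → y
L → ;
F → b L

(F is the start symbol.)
No shift-reduce conflicts

Augment with F' → F and build the canonical LR(0) collection (I0 = CLOSURE({[F' → . F]}), then GOTO on every symbol after a dot until no new states appear). It has 14 states:
  I0: { [F → . b L], [F → . b S S], [F' → . F] }  — shift
  I1: { [F' → F .] }  — accept
  I2: { [F → . b L], [F → . b S S], [F → b . L], [F → b . S S], [L → . ;], [L → . F F (], [S → . Y b ;], [Y → . y] }  — shift
  I3: { [L → ; .] }  — reduce
  I4: { [F → . b L], [F → . b S S], [L → F . F (] }  — shift
  I5: { [F → b L .] }  — reduce
  I6: { [F → b S . S], [S → . Y b ;], [Y → . y] }  — shift
  I7: { [S → Y . b ;] }  — shift
  I8: { [Y → y .] }  — reduce
  I9: { [S → Y b . ;] }  — shift
  I10: { [S → Y b ; .] }  — reduce
  I11: { [F → b S S .] }  — reduce
  I12: { [L → F F . (] }  — shift
  I13: { [L → F F ( .] }  — reduce

No state contains both a complete item and a shift item.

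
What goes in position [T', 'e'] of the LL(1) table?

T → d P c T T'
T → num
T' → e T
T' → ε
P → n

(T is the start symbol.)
To find M[T', 'e'], we find productions for T' where 'e' is in the predict set (PREDICT(N → α) = (FIRST(α) \ {ε}) ∪ (FOLLOW(N) if α ⇒* ε)).

Relevant sets:
  FOLLOW(T') = { $, 'e' }

T' → e T: PREDICT = { 'e' }
  'e' is in predict set, so this production goes in M[T', 'e']
T' → ε: PREDICT = { $, 'e' }
  'e' is in predict set, so this production goes in M[T', 'e']

M[T', 'e'] = T' → e T, T' → ε  (a multiply-defined cell — the grammar is not LL(1))

Answer: T' → e T, T' → ε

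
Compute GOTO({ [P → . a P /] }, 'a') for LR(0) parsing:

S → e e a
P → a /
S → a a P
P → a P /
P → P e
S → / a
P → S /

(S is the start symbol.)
{ [P → . P e], [P → . S /], [P → . a /], [P → . a P /], [P → a . P /], [S → . / a], [S → . a a P], [S → . e e a] }

GOTO(I, 'a') = CLOSURE({ [A → αX.β] : [A → α.Xβ] ∈ I, X = 'a' })

Items with dot before 'a', with the dot advanced:
  [P → . a P /] → [P → a . P /]
Closure of the advanced items:
  [P → a . P /] has the dot before P: add [P → . a /], [P → . a P /], [P → . P e], [P → . S /]
  [P → . S /] has the dot before S: add [S → . e e a], [S → . a a P], [S → . / a]

GOTO = { [P → . P e], [P → . S /], [P → . a /], [P → . a P /], [P → a . P /], [S → . / a], [S → . a a P], [S → . e e a] }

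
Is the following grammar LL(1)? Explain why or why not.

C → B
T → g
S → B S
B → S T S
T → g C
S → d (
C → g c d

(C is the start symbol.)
A grammar is LL(1) if for each non-terminal N with multiple productions, the predict sets of those productions are pairwise disjoint, where PREDICT(N → α) = (FIRST(α) \ {ε}) ∪ (FOLLOW(N) if α ⇒* ε).

Relevant sets:
  FIRST(B) = { 'd' }

For C:
  PREDICT(C → B) = { 'd' }
  PREDICT(C → g c d) = { 'g' }
For T:
  PREDICT(T → g) = { 'g' }
  PREDICT(T → g C) = { 'g' }
For S:
  PREDICT(S → B S) = { 'd' }
  PREDICT(S → d '(') = { 'd' }
B has a single production, so nothing to check there.

Conflict found: Predict set conflict for T: { 'g' }
The grammar is NOT LL(1).

Answer: No. Predict set conflict for T: { 'g' }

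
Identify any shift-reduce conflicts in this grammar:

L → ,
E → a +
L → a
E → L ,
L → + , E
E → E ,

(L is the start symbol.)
Yes — I6: [L → + , E .] vs [E → E . ,]; I8: [L → a .] vs [E → a . +]

A shift-reduce conflict occurs when an LR(0) state has both:
  - a complete (reduce) item [A → α .] (dot at the end), and
  - a shift item [B → β . c γ] (dot before a terminal).

Augment with L' → L and build the canonical LR(0) collection (I0 = CLOSURE({[L' → . L]}), then GOTO on every symbol after a dot until no new states appear). It has 12 states:
  I0: { [L → . + , E], [L → . ,], [L → . a], [L' → . L] }  — shift
  I1: { [L → + . , E] }  — shift
  I2: { [L → , .] }  — reduce
  I3: { [L' → L .] }  — accept
  I4: { [L → a .] }  — reduce
  I5: { [E → . E ,], [E → . L ,], [E → . a +], [L → + , . E], [L → . + , E], [L → . ,], [L → . a] }  — shift
  I6: { [E → E . ,], [L → + , E .] }  — shift, reduce
  I7: { [E → L . ,] }  — shift
  I8: { [E → a . +], [L → a .] }  — shift, reduce
  I9: { [E → a + .] }  — reduce
  I10: { [E → L , .] }  — reduce
  I11: { [E → E , .] }  — reduce

I6 contains reduce item [L → + , E .] and shift item [E → E . ,] — shift-reduce conflict.
I8 contains reduce item [L → a .] and shift item [E → a . +] — shift-reduce conflict.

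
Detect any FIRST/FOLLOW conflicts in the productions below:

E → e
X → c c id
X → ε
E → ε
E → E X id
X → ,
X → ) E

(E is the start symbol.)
Yes. E → E X id with FOLLOW(E) on { ')', ',', 'c', 'id' }

Nullable non-terminals: E, X.
FIRST sets used below: FIRST(E) = { ')', ',', 'c', 'e', 'id', ε }, FIRST(X) = { ')', ',', 'c', ε }

E: nullable alternative(s) E → ε; FOLLOW(E) = { $, ')', ',', 'c', 'id' }
  E → e: FIRST \ {ε} = { 'e' } — disjoint from FOLLOW(E)
  E → ε: FIRST \ {ε} = { } — this is the only nullable alternative, skip
  E → E X id: FIRST \ {ε} = { ')', ',', 'c', 'e', 'id' } — overlaps FOLLOW(E) on { ')', ',', 'c', 'id' }: CONFLICT

X: nullable alternative(s) X → ε; FOLLOW(X) = { 'id' }
  X → c c id: FIRST \ {ε} = { 'c' } — disjoint from FOLLOW(X)
  X → ε: FIRST \ {ε} = { } — this is the only nullable alternative, skip
  X → ,: FIRST \ {ε} = { ',' } — disjoint from FOLLOW(X)
  X → ) E: FIRST \ {ε} = { ')' } — disjoint from FOLLOW(X)

So the grammar has 1 FIRST/FOLLOW conflict (marked CONFLICT above).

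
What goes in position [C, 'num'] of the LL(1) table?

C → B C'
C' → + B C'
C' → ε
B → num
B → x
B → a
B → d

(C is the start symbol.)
C → B C'

To find M[C, 'num'], we find productions for C where 'num' is in the predict set (PREDICT(N → α) = (FIRST(α) \ {ε}) ∪ (FOLLOW(N) if α ⇒* ε)).

Relevant sets:
  FIRST(B) = { 'a', 'd', 'num', 'x' }

C → B C': PREDICT = { 'a', 'd', 'num', 'x' }
  'num' is in predict set, so this production goes in M[C, 'num']

M[C, 'num'] = C → B C'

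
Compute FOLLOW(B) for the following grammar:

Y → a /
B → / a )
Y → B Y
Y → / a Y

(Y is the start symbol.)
In Y → B Y: B is followed by Y, add FIRST(Y) \ {ε} = { '/', 'a' }

Taking the union: FOLLOW(B) = { '/', 'a' }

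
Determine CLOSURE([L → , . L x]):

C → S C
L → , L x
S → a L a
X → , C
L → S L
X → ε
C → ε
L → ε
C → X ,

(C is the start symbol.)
{ [L → , . L x], [L → . , L x], [L → . S L], [L → .], [S → . a L a] }

Start with: [L → , . L x]
  [L → , . L x] has the dot before L: add [L → . , L x], [L → . S L], [L → .]
  [L → . S L] has the dot before S: add [S → . a L a]
No further items can be added.

CLOSURE = { [L → , . L x], [L → . , L x], [L → . S L], [L → .], [S → . a L a] }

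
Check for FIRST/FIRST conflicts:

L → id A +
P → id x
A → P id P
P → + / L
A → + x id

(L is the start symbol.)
A FIRST/FIRST conflict occurs when two productions N → α and N → β for the same non-terminal have FIRST(α) ∩ FIRST(β) ≠ ∅ (with ε ∈ FIRST of a nullable right-hand side, so two nullable alternatives also conflict).

FIRST sets of the non-terminals at (or reachable through a nullable prefix from) the front of some alternative:
  FIRST(P) = { '+', 'id' }

Productions for P:
  P → id x: FIRST = { 'id' }
  P → + / L: FIRST = { '+' }
Productions for A:
  A → P id P: FIRST = { '+', 'id' }
  A → + x id: FIRST = { '+' }
L has only one production, so no FIRST/FIRST conflict is possible there.

Conflict for A: A → P id P and A → + x id
  Overlap: { '+' }

Answer: Yes. A → P id P / A → '+' x id on { '+' }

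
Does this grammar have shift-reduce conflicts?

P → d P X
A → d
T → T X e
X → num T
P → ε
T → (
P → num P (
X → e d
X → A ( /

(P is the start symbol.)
Yes — I0: [P → .] vs [P → . d P X]; I2: [P → .] vs [P → . d P X]; I3: [P → .] vs [P → . d P X]; I13: [X → num T .] vs [A → . d]

A shift-reduce conflict occurs when an LR(0) state has both:
  - a complete (reduce) item [A → α .] (dot at the end), and
  - a shift item [B → β . c γ] (dot before a terminal).

Augment with P' → P and build the canonical LR(0) collection (I0 = CLOSURE({[P' → . P]}), then GOTO on every symbol after a dot until no new states appear). It has 19 states:
  I0: { [P → . d P X], [P → . num P (], [P → .], [P' → . P] }  — shift, reduce
  I1: { [P' → P .] }  — accept
  I2: { [P → . d P X], [P → . num P (], [P → .], [P → d . P X] }  — shift, reduce
  I3: { [P → . d P X], [P → . num P (], [P → .], [P → num . P (] }  — shift, reduce
  I4: { [P → num P . (] }  — shift
  I5: { [P → num P ( .] }  — reduce
  I6: { [A → . d], [P → d P . X], [X → . A ( /], [X → . e d], [X → . num T] }  — shift
  I7: { [X → A . ( /] }  — shift
  I8: { [P → d P X .] }  — reduce
  I9: { [A → d .] }  — reduce
  I10: { [X → e . d] }  — shift
  I11: { [T → . (], [T → . T X e], [X → num . T] }  — shift
  I12: { [T → ( .] }  — reduce
  I13: { [A → . d], [T → T . X e], [X → . A ( /], [X → . e d], [X → . num T], [X → num T .] }  — shift, reduce
  I14: { [T → T X . e] }  — shift
  I15: { [T → T X e .] }  — reduce
  I16: { [X → e d .] }  — reduce
  I17: { [X → A ( . /] }  — shift
  I18: { [X → A ( / .] }  — reduce

I0 contains reduce item [P → .] and shift items [P → . d P X], [P → . num P (] — shift-reduce conflict.
I2 contains reduce item [P → .] and shift items [P → . d P X], [P → . num P (] — shift-reduce conflict.
I3 contains reduce item [P → .] and shift items [P → . d P X], [P → . num P (] — shift-reduce conflict.
I13 contains reduce item [X → num T .] and shift items [A → . d], [X → . e d], [X → . num T] — shift-reduce conflict.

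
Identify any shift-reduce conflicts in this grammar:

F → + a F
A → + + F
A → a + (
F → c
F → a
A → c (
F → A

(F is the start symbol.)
A shift-reduce conflict occurs when an LR(0) state has both:
  - a complete (reduce) item [A → α .] (dot at the end), and
  - a shift item [B → β . c γ] (dot before a terminal).

Augment with F' → F and build the canonical LR(0) collection (I0 = CLOSURE({[F' → . F]}), then GOTO on every symbol after a dot until no new states appear). It has 13 states:
  I0: { [A → . + + F], [A → . a + (], [A → . c (], [F → . + a F], [F → . A], [F → . a], [F → . c], [F' → . F] }  — shift
  I1: { [A → + . + F], [F → + . a F] }  — shift
  I2: { [F → A .] }  — reduce
  I3: { [F' → F .] }  — accept
  I4: { [A → a . + (], [F → a .] }  — shift, reduce
  I5: { [A → c . (], [F → c .] }  — shift, reduce
  I6: { [A → c ( .] }  — reduce
  I7: { [A → a + . (] }  — shift
  I8: { [A → a + ( .] }  — reduce
  I9: { [A → + + . F], [A → . + + F], [A → . a + (], [A → . c (], [F → . + a F], [F → . A], [F → . a], [F → . c] }  — shift
  I10: { [A → . + + F], [A → . a + (], [A → . c (], [F → + a . F], [F → . + a F], [F → . A], [F → . a], [F → . c] }  — shift
  I11: { [F → + a F .] }  — reduce
  I12: { [A → + + F .] }  — reduce

I4 contains reduce item [F → a .] and shift item [A → a . + (] — shift-reduce conflict.
I5 contains reduce item [F → c .] and shift item [A → c . (] — shift-reduce conflict.

Answer: Yes — I4: [F → a .] vs [A → a . + (]; I5: [F → c .] vs [A → c . (]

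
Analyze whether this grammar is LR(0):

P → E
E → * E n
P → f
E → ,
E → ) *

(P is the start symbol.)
A grammar is LR(0) if no state in the canonical LR(0) collection has:
  - both a shift item (dot before a terminal) and a complete item (shift-reduce conflict), or
  - two or more complete items (reduce-reduce conflict; the accept item [P' → P .] counts as a complete item here).

Augment with P' → P and build the canonical LR(0) collection (I0 = CLOSURE({[P' → . P]}), then GOTO on every symbol after a dot until no new states appear). It has 10 states:
  I0: { [E → . ) *], [E → . * E n], [E → . ,], [P → . E], [P → . f], [P' → . P] }  — shift
  I1: { [E → ) . *] }  — shift
  I2: { [E → * . E n], [E → . ) *], [E → . * E n], [E → . ,] }  — shift
  I3: { [E → , .] }  — reduce
  I4: { [P → E .] }  — reduce
  I5: { [P' → P .] }  — accept
  I6: { [P → f .] }  — reduce
  I7: { [E → * E . n] }  — shift
  I8: { [E → * E n .] }  — reduce
  I9: { [E → ) * .] }  — reduce

Every state is either a pure shift/goto state or contains exactly one complete item and nothing to shift — no conflicts. The grammar is LR(0).

Answer: Yes, the grammar is LR(0)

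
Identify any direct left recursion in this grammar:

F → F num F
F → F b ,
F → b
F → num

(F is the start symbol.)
Yes, F is left-recursive

F → F num F: LEFT RECURSIVE (starts with F)
F → F b ,: LEFT RECURSIVE (starts with F)
F → b: starts with b
F → num: starts with num

The grammar has direct left recursion on: F.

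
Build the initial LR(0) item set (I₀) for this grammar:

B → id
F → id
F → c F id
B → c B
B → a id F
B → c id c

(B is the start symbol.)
{ [B → . a id F], [B → . c B], [B → . c id c], [B → . id], [B' → . B] }

First, augment the grammar with B' → B
I₀ = CLOSURE({ [B' → . B] }):
  [B' → . B] has the dot before B: add [B → . id], [B → . c B], [B → . a id F], [B → . c id c]
No further items can be added.

I₀ = { [B → . a id F], [B → . c B], [B → . c id c], [B → . id], [B' → . B] }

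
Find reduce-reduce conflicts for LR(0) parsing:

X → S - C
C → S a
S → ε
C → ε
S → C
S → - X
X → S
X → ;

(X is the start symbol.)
A reduce-reduce conflict occurs when an LR(0) state has two complete items [A → α .] and [B → β .] — both call for a reduction, and with no lookahead the parser cannot choose between them.

Augment with X' → X and build the canonical LR(0) collection (I0 = CLOSURE({[X' → . X]}), then GOTO on every symbol after a dot until no new states appear). It has 11 states:
  I0: { [C → . S a], [C → .], [S → . - X], [S → . C], [S → .], [X → . ;], [X → . S - C], [X → . S], [X' → . X] }  — shift, 2 reduces
  I1: { [C → . S a], [C → .], [S → - . X], [S → . - X], [S → . C], [S → .], [X → . ;], [X → . S - C], [X → . S] }  — shift, 2 reduces
  I2: { [X → ; .] }  — reduce
  I3: { [S → C .] }  — reduce
  I4: { [C → S . a], [X → S . - C], [X → S .] }  — shift, reduce
  I5: { [X' → X .] }  — accept
  I6: { [C → . S a], [C → .], [S → . - X], [S → . C], [S → .], [X → S - . C] }  — shift, 2 reduces
  I7: { [C → S a .] }  — reduce
  I8: { [S → C .], [X → S - C .] }  — 2 reduces
  I9: { [C → S . a] }  — shift
  I10: { [S → - X .] }  — reduce

I0 contains complete items [C → .], [S → .] — reduce-reduce conflict.
I1 contains complete items [C → .], [S → .] — reduce-reduce conflict.
I6 contains complete items [C → .], [S → .] — reduce-reduce conflict.
I8 contains complete items [S → C .], [X → S - C .] — reduce-reduce conflict.

Answer: Yes — I0: [C → .] vs [S → .]; I1: [C → .] vs [S → .]; I6: [C → .] vs [S → .]; I8: [S → C .] vs [X → S - C .]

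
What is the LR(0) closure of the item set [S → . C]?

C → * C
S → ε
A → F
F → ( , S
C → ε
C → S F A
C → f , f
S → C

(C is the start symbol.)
{ [C → . * C], [C → . S F A], [C → . f , f], [C → .], [S → . C], [S → .] }

To compute CLOSURE, for each item [A → α.Bβ] where B is a non-terminal, add [B → .γ] for all productions B → γ; repeat for the newly added items until nothing changes.

Start with: [S → . C]
  [S → . C] has the dot before C: add [C → . * C], [C → .], [C → . S F A], [C → . f , f]
  [C → . S F A] has the dot before S: add [S → .]
No further items can be added.

CLOSURE = { [C → . * C], [C → . S F A], [C → . f , f], [C → .], [S → . C], [S → .] }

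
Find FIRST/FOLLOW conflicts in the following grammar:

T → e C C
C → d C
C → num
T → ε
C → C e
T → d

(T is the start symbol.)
Nullable non-terminals: T.

T: nullable alternative(s) T → ε; FOLLOW(T) = { $ }
  T → e C C: FIRST \ {ε} = { 'e' } — disjoint from FOLLOW(T)
  T → ε: FIRST \ {ε} = { } — this is the only nullable alternative, skip
  T → d: FIRST \ {ε} = { 'd' } — disjoint from FOLLOW(T)

C has no nullable alternative, so no FIRST/FOLLOW check is needed there.

No FIRST/FOLLOW conflicts found.

Answer: No FIRST/FOLLOW conflicts.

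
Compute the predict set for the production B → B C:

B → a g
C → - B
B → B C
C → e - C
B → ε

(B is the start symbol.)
{ '-', 'a', 'e' }

PREDICT(B → B C) = (FIRST(RHS) \ {ε}) ∪ (FOLLOW(B) if ε ∈ FIRST(RHS), i.e. RHS ⇒* ε)
FIRST(B) = { '-', 'a', 'e', ε }
FIRST(C) = { '-', 'e' }
FIRST(B C) = { '-', 'a', 'e' }
ε ∉ FIRST(B C), so FOLLOW(B) is not added.
PREDICT(B → B C) = { '-', 'a', 'e' }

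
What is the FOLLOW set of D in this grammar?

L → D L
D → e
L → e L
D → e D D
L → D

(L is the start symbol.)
{ $, 'e' }

To compute FOLLOW(D), find every occurrence of D on a right-hand side N → α D β: add FIRST(β) \ {ε}, and if β is empty or nullable also add FOLLOW(N). Iterate to a fixed point.

In L → D L: D is followed by L, add FIRST(L) \ {ε} = { 'e' }
In D → e D D: D is followed by D, add FIRST(D) \ {ε} = { 'e' }
In D → e D D: D is at the end; this adds FOLLOW(D) to itself — nothing new
In L → D: D is at the end, add FOLLOW(L)

The FOLLOW sets referred to above (computed the same way, to a fixed point):
  FOLLOW(L) = { $ }

Taking the union: FOLLOW(D) = { $, 'e' }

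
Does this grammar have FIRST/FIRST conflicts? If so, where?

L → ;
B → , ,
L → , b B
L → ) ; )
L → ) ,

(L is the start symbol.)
Yes. L → ')' ';' ')' / L → ')' ',' on { ')' }

Productions for L:
  L → ;: FIRST = { ';' }
  L → , b B: FIRST = { ',' }
  L → ) ; ): FIRST = { ')' }
  L → ) ,: FIRST = { ')' }
B has only one production, so no FIRST/FIRST conflict is possible there.

Conflict for L: L → ) ; ) and L → ) ,
  Overlap: { ')' }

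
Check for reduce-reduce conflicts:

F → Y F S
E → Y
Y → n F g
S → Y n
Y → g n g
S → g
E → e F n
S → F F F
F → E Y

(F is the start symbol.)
A reduce-reduce conflict occurs when an LR(0) state has two complete items [A → α .] and [B → β .] — both call for a reduction, and with no lookahead the parser cannot choose between them.

Augment with F' → F and build the canonical LR(0) collection (I0 = CLOSURE({[F' → . F]}), then GOTO on every symbol after a dot until no new states appear). It has 22 states:
  I0: { [E → . Y], [E → . e F n], [F → . E Y], [F → . Y F S], [F' → . F], [Y → . g n g], [Y → . n F g] }  — shift
  I1: { [F → E . Y], [Y → . g n g], [Y → . n F g] }  — shift
  I2: { [F' → F .] }  — accept
  I3: { [E → . Y], [E → . e F n], [E → Y .], [F → . E Y], [F → . Y F S], [F → Y . F S], [Y → . g n g], [Y → . n F g] }  — shift, reduce
  I4: { [E → . Y], [E → . e F n], [E → e . F n], [F → . E Y], [F → . Y F S], [Y → . g n g], [Y → . n F g] }  — shift
  I5: { [Y → g . n g] }  — shift
  I6: { [E → . Y], [E → . e F n], [F → . E Y], [F → . Y F S], [Y → . g n g], [Y → . n F g], [Y → n . F g] }  — shift
  I7: { [Y → n F . g] }  — shift
  I8: { [Y → n F g .] }  — reduce
  I9: { [Y → g n . g] }  — shift
  I10: { [Y → g n g .] }  — reduce
  I11: { [E → e F . n] }  — shift
  I12: { [E → e F n .] }  — reduce
  I13: { [E → . Y], [E → . e F n], [F → . E Y], [F → . Y F S], [F → Y F . S], [S → . F F F], [S → . Y n], [S → . g], [Y → . g n g], [Y → . n F g] }  — shift
  I14: { [E → . Y], [E → . e F n], [F → . E Y], [F → . Y F S], [S → F . F F], [Y → . g n g], [Y → . n F g] }  — shift
  I15: { [F → Y F S .] }  — reduce
  I16: { [E → . Y], [E → . e F n], [E → Y .], [F → . E Y], [F → . Y F S], [F → Y . F S], [S → Y . n], [Y → . g n g], [Y → . n F g] }  — shift, reduce
  I17: { [S → g .], [Y → g . n g] }  — shift, reduce
  I18: { [E → . Y], [E → . e F n], [F → . E Y], [F → . Y F S], [S → Y n .], [Y → . g n g], [Y → . n F g], [Y → n . F g] }  — shift, reduce
  I19: { [E → . Y], [E → . e F n], [F → . E Y], [F → . Y F S], [S → F F . F], [Y → . g n g], [Y → . n F g] }  — shift
  I20: { [S → F F F .] }  — reduce
  I21: { [F → E Y .] }  — reduce

No state contains more than one complete item.

Answer: No reduce-reduce conflicts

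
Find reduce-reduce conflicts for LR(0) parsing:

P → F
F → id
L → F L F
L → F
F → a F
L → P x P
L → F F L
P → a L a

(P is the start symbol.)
A reduce-reduce conflict occurs when an LR(0) state has two complete items [A → α .] and [B → β .] — both call for a reduction, and with no lookahead the parser cannot choose between them.

Augment with P' → P and build the canonical LR(0) collection (I0 = CLOSURE({[P' → . P]}), then GOTO on every symbol after a dot until no new states appear). It has 17 states:
  I0: { [F → . a F], [F → . id], [P → . F], [P → . a L a], [P' → . P] }  — shift
  I1: { [P → F .] }  — reduce
  I2: { [P' → P .] }  — accept
  I3: { [F → . a F], [F → . id], [F → a . F], [L → . F F L], [L → . F L F], [L → . F], [L → . P x P], [P → . F], [P → . a L a], [P → a . L a] }  — shift
  I4: { [F → id .] }  — reduce
  I5: { [F → . a F], [F → . id], [F → a F .], [L → . F F L], [L → . F L F], [L → . F], [L → . P x P], [L → F . F L], [L → F . L F], [L → F .], [P → . F], [P → . a L a], [P → F .] }  — shift, 3 reduces
  I6: { [P → a L . a] }  — shift
  I7: { [L → P . x P] }  — shift
  I8: { [F → . a F], [F → . id], [L → P x . P], [P → . F], [P → . a L a] }  — shift
  I9: { [L → P x P .] }  — reduce
  I10: { [P → a L a .] }  — reduce
  I11: { [F → . a F], [F → . id], [L → . F F L], [L → . F L F], [L → . F], [L → . P x P], [L → F . F L], [L → F . L F], [L → F .], [L → F F . L], [P → . F], [P → . a L a], [P → F .] }  — shift, 2 reduces
  I12: { [F → . a F], [F → . id], [L → F L . F] }  — shift
  I13: { [L → F L F .] }  — reduce
  I14: { [F → . a F], [F → . id], [F → a . F] }  — shift
  I15: { [F → a F .] }  — reduce
  I16: { [F → . a F], [F → . id], [L → F F L .], [L → F L . F] }  — shift, reduce

I5 contains complete items [F → a F .], [L → F .], [P → F .] — reduce-reduce conflict.
I11 contains complete items [L → F .], [P → F .] — reduce-reduce conflict.

Answer: Yes — I5: [F → a F .] vs [L → F .]; I11: [L → F .] vs [P → F .]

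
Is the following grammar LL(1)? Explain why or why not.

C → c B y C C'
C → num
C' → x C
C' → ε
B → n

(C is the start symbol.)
No. Predict set conflict for C': { 'x' }

Relevant sets:
  FOLLOW(C') = { $, 'x' }

For C:
  PREDICT(C → c B y C C') = { 'c' }
  PREDICT(C → num) = { 'num' }
For C':
  PREDICT(C' → x C) = { 'x' }
  PREDICT(C' → ε) = { $, 'x' }
B has a single production, so nothing to check there.

Conflict found: Predict set conflict for C': { 'x' }
The grammar is NOT LL(1).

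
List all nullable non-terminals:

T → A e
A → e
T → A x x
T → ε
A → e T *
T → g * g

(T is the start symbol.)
{ 'T' }

ε-productions: T → ε
So T is immediately nullable.
No further non-terminal can be added: every production for the remaining non-terminals contains a terminal or a non-nullable non-terminal.
Nullable = { 'T' }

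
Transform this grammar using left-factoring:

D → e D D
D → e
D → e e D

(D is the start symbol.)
Left-factoring transforms A → αβ₁ | αβ₂ into A → αA' and A' → β₁ | β₂
(α is the longest common prefix among the alternatives). Repeat until
no nonterminal has two alternatives with a common prefix.

Round 1: D has alternatives sharing prefix 'e'. Introduce D': D → e D'
  Add: D' → D D
  Add: D' → ε
  Add: D' → e D

No remaining common prefixes — done.

Resulting grammar:
D → e D'
D' → D D
D' → ε
D' → e D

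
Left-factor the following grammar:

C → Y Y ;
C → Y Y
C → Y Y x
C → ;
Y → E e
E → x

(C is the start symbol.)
Left-factoring transforms A → αβ₁ | αβ₂ into A → αA' and A' → β₁ | β₂
(α is the longest common prefix among the alternatives). Repeat until
no nonterminal has two alternatives with a common prefix.

Round 1: C has alternatives sharing prefix 'Y Y'. Introduce C': C → Y Y C'
  Add: C' → ;
  Add: C' → ε
  Add: C' → x

No remaining common prefixes — done.

Resulting grammar:
C → Y Y C'
C' → ;
C' → ε
C' → x
C → ;
Y → E e
E → x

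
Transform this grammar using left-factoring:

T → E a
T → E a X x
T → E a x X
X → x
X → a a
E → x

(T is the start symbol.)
T → E a T'
T' → ε
T' → X x
T' → x X
X → x
X → a a
E → x

Left-factoring transforms A → αβ₁ | αβ₂ into A → αA' and A' → β₁ | β₂
(α is the longest common prefix among the alternatives). Repeat until
no nonterminal has two alternatives with a common prefix.

Round 1: T has alternatives sharing prefix 'E a'. Introduce T': T → E a T'
  Add: T' → ε
  Add: T' → X x
  Add: T' → x X

No remaining common prefixes — done.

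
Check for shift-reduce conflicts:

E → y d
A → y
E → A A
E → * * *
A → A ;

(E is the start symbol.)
Yes — I4: [A → y .] vs [E → y . d]; I7: [E → A A .] vs [A → A . ;]

A shift-reduce conflict occurs when an LR(0) state has both:
  - a complete (reduce) item [A → α .] (dot at the end), and
  - a shift item [B → β . c γ] (dot before a terminal).

Augment with E' → E and build the canonical LR(0) collection (I0 = CLOSURE({[E' → . E]}), then GOTO on every symbol after a dot until no new states appear). It has 11 states:
  I0: { [A → . A ;], [A → . y], [E → . * * *], [E → . A A], [E → . y d], [E' → . E] }  — shift
  I1: { [E → * . * *] }  — shift
  I2: { [A → . A ;], [A → . y], [A → A . ;], [E → A . A] }  — shift
  I3: { [E' → E .] }  — accept
  I4: { [A → y .], [E → y . d] }  — shift, reduce
  I5: { [E → y d .] }  — reduce
  I6: { [A → A ; .] }  — reduce
  I7: { [A → A . ;], [E → A A .] }  — shift, reduce
  I8: { [A → y .] }  — reduce
  I9: { [E → * * . *] }  — shift
  I10: { [E → * * * .] }  — reduce

I4 contains reduce item [A → y .] and shift item [E → y . d] — shift-reduce conflict.
I7 contains reduce item [E → A A .] and shift item [A → A . ;] — shift-reduce conflict.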